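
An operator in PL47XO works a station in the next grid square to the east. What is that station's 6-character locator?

Longitude subsquare x = 23; +1 → 24, wraps to 0 = a, carry into square.
Longitude square 4; +1 → 5.
The latitude characters are unchanged.

PL57ao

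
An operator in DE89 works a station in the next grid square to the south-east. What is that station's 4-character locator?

DE98

Longitude square 8; +1 → 9.
Latitude square 9; −1 → 8.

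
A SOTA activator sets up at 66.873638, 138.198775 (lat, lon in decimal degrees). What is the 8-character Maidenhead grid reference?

Add 180° to longitude and 90° to latitude: 318.19878, 156.87364.
Field: lon ⌊318.19878/20⌋ = 15 → P; lat ⌊156.87364/10⌋ = 15 → P.
Square: lon ⌊18.19878/2⌋ = 9; lat ⌊6.87364/1⌋ = 6.
Subsquare: lon ⌊0.19878/0.0833333⌋ = 2 → c; lat ⌊0.87364/0.0416667⌋ = 20 → u.
Extended square: lon ⌊0.03211/0.00833333⌋ = 3; lat ⌊0.04030/0.00416667⌋ = 9.

PP96cu39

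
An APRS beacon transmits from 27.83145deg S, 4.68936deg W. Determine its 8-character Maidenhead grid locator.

Shift to the Maidenhead origin (180°W, 90°S): lon 175.31064, lat 62.16855.
Field: lon ⌊175.31064/20⌋ = 8 → I; lat ⌊62.16855/10⌋ = 6 → G.
Square: lon ⌊15.31064/2⌋ = 7; lat ⌊2.16855/1⌋ = 2.
Subsquare: lon ⌊1.31064/0.0833333⌋ = 15 → p; lat ⌊0.16855/0.0416667⌋ = 4 → e.
Extended square: lon ⌊0.06064/0.00833333⌋ = 7; lat ⌊0.00188/0.00416667⌋ = 0.

IG72pe70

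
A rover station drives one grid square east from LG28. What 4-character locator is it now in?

Longitude square 2; +1 → 3.
The latitude characters are unchanged.

LG38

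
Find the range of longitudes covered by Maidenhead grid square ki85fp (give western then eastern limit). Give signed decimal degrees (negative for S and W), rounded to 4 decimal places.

36.4167, 36.5000

Field K=10, I=8: +10·20° lon, +8·10° lat → SW at lon 20°, lat -10°.
Square 8, 5: +8·2° lon, +5·1° lat → SW at lon 36°, lat -5°.
Subsquare f=5, p=15: +5·0.0833333° lon, +15·0.0416667° lat → SW at lon 36.4167°, lat -4.375°.
Cell spans 0.0833333° lon × 0.0416667° lat.
west 36.4167, east 36.5000.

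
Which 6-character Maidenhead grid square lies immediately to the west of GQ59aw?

GQ49xw

Longitude subsquare a = 0; −1 → -1, wraps to 23 = x, carry into square.
Longitude square 5; −1 → 4.
The latitude characters are unchanged.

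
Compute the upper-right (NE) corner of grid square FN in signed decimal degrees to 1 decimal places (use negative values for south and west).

50.0, -60.0

Field F=5, N=13: +5·20° lon, +13·10° lat → SW at lon -80°, lat 40°.
Cell spans 20° lon × 10° lat. NE corner is SW corner plus one full cell.
latitude 50.0, longitude -60.0.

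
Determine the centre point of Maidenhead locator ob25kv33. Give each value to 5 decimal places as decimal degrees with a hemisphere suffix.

74.11042° S, 104.86250° E

Field O=14, B=1: +14·20° lon, +1·10° lat → SW at lon 100°, lat -80°.
Square 2, 5: +2·2° lon, +5·1° lat → SW at lon 104°, lat -75°.
Subsquare k=10, v=21: +10·0.0833333° lon, +21·0.0416667° lat → SW at lon 104.833°, lat -74.125°.
Extended square 3, 3: +3·0.00833333° lon, +3·0.00416667° lat → SW at lon 104.858°, lat -74.1125°.
Cell spans 0.00833333° lon × 0.00416667° lat. Centre is SW corner plus half of each.
latitude 74.11042° S, longitude 104.86250° E.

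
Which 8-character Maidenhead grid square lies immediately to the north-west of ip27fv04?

Longitude extended square 0; −1 → -1, wraps to 9, carry into subsquare.
Longitude subsquare f = 5; −1 → 4 = e.
Latitude extended square 4; +1 → 5.

IP27ev95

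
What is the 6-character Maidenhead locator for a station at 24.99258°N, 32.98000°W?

Shift to the Maidenhead origin (180°W, 90°S): lon 147.0200, lat 114.9926.
Field (20°×10°, letters A–R): 147.0200/20 → 7 → H, 114.9926/10 → 11 → L; chars HL.
Square (2°×1°, digits 0–9): 7.0200/2 → 3, 4.9926/1 → 4; chars 34.
Subsquare (5′×2.5′, letters a–x): 1.0200/0.0833333 → 12 → m, 0.9926/0.0416667 → 23 → x; chars mx.

HL34mx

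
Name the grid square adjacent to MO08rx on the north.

MO09ra

Latitude subsquare x = 23; +1 → 24, wraps to 0 = a, carry into square.
Latitude square 8; +1 → 9.
The longitude characters are unchanged.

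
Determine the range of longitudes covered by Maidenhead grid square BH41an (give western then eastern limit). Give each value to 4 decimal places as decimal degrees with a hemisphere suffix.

152.0000° W, 151.9167° W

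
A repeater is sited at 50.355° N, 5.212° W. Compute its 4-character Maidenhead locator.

IO70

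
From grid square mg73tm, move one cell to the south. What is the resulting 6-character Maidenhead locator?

Latitude subsquare m = 12; −1 → 11 = l.
The longitude characters are unchanged.

MG73tl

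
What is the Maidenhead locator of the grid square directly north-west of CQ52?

CQ43

Longitude square 5; −1 → 4.
Latitude square 2; +1 → 3.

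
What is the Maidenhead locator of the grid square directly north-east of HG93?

Longitude square 9; +1 → 10, wraps to 0, carry into field.
Longitude field H = 7; +1 → 8 = I.
Latitude square 3; +1 → 4.

IG04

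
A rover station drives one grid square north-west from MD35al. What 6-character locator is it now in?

Longitude subsquare a = 0; −1 → -1, wraps to 23 = x, carry into square.
Longitude square 3; −1 → 2.
Latitude subsquare l = 11; +1 → 12 = m.

MD25xm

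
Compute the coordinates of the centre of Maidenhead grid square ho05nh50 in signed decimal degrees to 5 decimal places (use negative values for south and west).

Field H=7, O=14: +7·20° lon, +14·10° lat → SW at lon -40°, lat 50°.
Square 0, 5: +0·2° lon, +5·1° lat → SW at lon -40°, lat 55°.
Subsquare n=13, h=7: +13·0.0833333° lon, +7·0.0416667° lat → SW at lon -38.9167°, lat 55.2917°.
Extended square 5, 0: +5·0.00833333° lon, +0·0.00416667° lat → SW at lon -38.875°, lat 55.2917°.
Cell spans 0.00833333° lon × 0.00416667° lat. Centre is SW corner plus half of each.
latitude 55.29375, longitude -38.87083.

55.29375, -38.87083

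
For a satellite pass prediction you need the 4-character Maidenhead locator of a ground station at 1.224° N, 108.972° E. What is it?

OJ41

Add 180° to longitude and 90° to latitude: 288.97, 91.22.
Field: 288.97/20 → 14 → O, 91.22/10 → 9 → J; chars OJ.
Square: 8.97/2 → 4, 1.22/1 → 1; chars 41.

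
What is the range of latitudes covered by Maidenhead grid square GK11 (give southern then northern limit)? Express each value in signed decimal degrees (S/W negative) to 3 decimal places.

Field G=6, K=10: +6·20° lon, +10·10° lat → SW at lon -60°, lat 10°.
Square 1, 1: +1·2° lon, +1·1° lat → SW at lon -58°, lat 11°.
Cell spans 2° lon × 1° lat.
south 11.000, north 12.000.

11.000, 12.000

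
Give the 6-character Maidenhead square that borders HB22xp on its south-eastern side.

HB32ao

Longitude subsquare x = 23; +1 → 24, wraps to 0 = a, carry into square.
Longitude square 2; +1 → 3.
Latitude subsquare p = 15; −1 → 14 = o.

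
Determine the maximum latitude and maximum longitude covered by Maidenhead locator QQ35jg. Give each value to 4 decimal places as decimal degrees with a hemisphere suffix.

75.2917° N, 146.8333° E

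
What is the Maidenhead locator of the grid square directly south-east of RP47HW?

RP47iv

Longitude subsquare h = 7; +1 → 8 = i.
Latitude subsquare w = 22; −1 → 21 = v.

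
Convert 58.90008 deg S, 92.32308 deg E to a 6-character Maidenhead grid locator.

Add 180° to longitude and 90° to latitude: 272.3231, 31.0999.
Field: 272.3231/20 → 13 → N, 31.0999/10 → 3 → D; chars ND.
Square: 12.3231/2 → 6, 1.0999/1 → 1; chars 61.
Subsquare: 0.3231/0.0833333 → 3 → d, 0.0999/0.0416667 → 2 → c; chars dc.

ND61dc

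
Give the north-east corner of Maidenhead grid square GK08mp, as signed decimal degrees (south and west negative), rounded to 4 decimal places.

18.6667, -58.9167

Field G=6, K=10: +6·20° lon, +10·10° lat → SW at lon -60°, lat 10°.
Square 0, 8: +0·2° lon, +8·1° lat → SW at lon -60°, lat 18°.
Subsquare m=12, p=15: +12·0.0833333° lon, +15·0.0416667° lat → SW at lon -59°, lat 18.625°.
Cell spans 0.0833333° lon × 0.0416667° lat. NE corner is SW corner plus one full cell.
latitude 18.6667, longitude -58.9167.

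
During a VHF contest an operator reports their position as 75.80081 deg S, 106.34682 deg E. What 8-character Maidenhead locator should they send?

Shift to the Maidenhead origin (180°W, 90°S): lon 286.34682, lat 14.19919.
Field (20°×10°, letters A–R): 286.34682/20 → 14 → O, 14.19919/10 → 1 → B; chars OB.
Square (2°×1°, digits 0–9): 6.34682/2 → 3, 4.19919/1 → 4; chars 34.
Subsquare (5′×2.5′, letters a–x): 0.34682/0.0833333 → 4 → e, 0.19919/0.0416667 → 4 → e; chars ee.
Extended square (30″×15″, digits 0–9): 0.01349/0.00833333 → 1, 0.03252/0.00416667 → 7; chars 17.

OB34ee17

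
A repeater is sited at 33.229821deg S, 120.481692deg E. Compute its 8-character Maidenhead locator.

Offset from 180°W / 90°S: lon 300.48169°, lat 56.77018°.
Field: 300.48169/20 → 15 → P, 56.77018/10 → 5 → F; chars PF.
Square: 0.48169/2 → 0, 6.77018/1 → 6; chars 06.
Subsquare: 0.48169/0.0833333 → 5 → f, 0.77018/0.0416667 → 18 → s; chars fs.
Extended square: 0.06503/0.00833333 → 7, 0.02018/0.00416667 → 4; chars 74.

PF06fs74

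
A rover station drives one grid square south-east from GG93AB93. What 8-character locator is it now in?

GG93bb02

Longitude extended square 9; +1 → 10, wraps to 0, carry into subsquare.
Longitude subsquare a = 0; +1 → 1 = b.
Latitude extended square 3; −1 → 2.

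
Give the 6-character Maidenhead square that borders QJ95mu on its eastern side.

Longitude subsquare m = 12; +1 → 13 = n.
The latitude characters are unchanged.

QJ95nu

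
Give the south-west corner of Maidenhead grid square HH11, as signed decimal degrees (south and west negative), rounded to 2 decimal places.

Field H=7, H=7: +7·20° lon, +7·10° lat → SW at lon -40°, lat -20°.
Square 1, 1: +1·2° lon, +1·1° lat → SW at lon -38°, lat -19°.
latitude -19.00, longitude -38.00.

-19.00, -38.00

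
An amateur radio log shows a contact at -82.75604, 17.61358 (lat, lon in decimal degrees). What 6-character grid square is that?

JA87tf

Shift to the Maidenhead origin (180°W, 90°S): lon 197.6136, lat 7.2440.
Field: lon ⌊197.6136/20⌋ = 9 → J; lat ⌊7.2440/10⌋ = 0 → A.
Square: lon ⌊17.6136/2⌋ = 8; lat ⌊7.2440/1⌋ = 7.
Subsquare: lon ⌊1.6136/0.0833333⌋ = 19 → t; lat ⌊0.2440/0.0416667⌋ = 5 → f.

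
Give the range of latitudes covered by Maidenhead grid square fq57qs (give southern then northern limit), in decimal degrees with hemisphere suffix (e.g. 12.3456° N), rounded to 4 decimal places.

77.7500° N, 77.7917° N

Field F=5, Q=16: +5·20° lon, +16·10° lat → SW at lon -80°, lat 70°.
Square 5, 7: +5·2° lon, +7·1° lat → SW at lon -70°, lat 77°.
Subsquare q=16, s=18: +16·0.0833333° lon, +18·0.0416667° lat → SW at lon -68.6667°, lat 77.75°.
Cell spans 0.0833333° lon × 0.0416667° lat.
south 77.7500° N, north 77.7917° N.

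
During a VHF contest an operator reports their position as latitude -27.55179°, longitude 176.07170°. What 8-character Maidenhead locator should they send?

RG82ak87

Shift to the Maidenhead origin (180°W, 90°S): lon 356.07170, lat 62.44821.
Field: 356.07170/20 → 17 → R, 62.44821/10 → 6 → G; chars RG.
Square: 16.07170/2 → 8, 2.44821/1 → 2; chars 82.
Subsquare: 0.07170/0.0833333 → 0 → a, 0.44821/0.0416667 → 10 → k; chars ak.
Extended square: 0.07170/0.00833333 → 8, 0.03154/0.00416667 → 7; chars 87.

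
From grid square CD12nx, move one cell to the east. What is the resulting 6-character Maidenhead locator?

CD12ox

Longitude subsquare n = 13; +1 → 14 = o.
The latitude characters are unchanged.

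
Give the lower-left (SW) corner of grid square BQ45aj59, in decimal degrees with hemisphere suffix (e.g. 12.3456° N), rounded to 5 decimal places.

75.41250° N, 151.95833° W

Field B=1, Q=16: +1·20° lon, +16·10° lat → SW at lon -160°, lat 70°.
Square 4, 5: +4·2° lon, +5·1° lat → SW at lon -152°, lat 75°.
Subsquare a=0, j=9: +0·0.0833333° lon, +9·0.0416667° lat → SW at lon -152°, lat 75.375°.
Extended square 5, 9: +5·0.00833333° lon, +9·0.00416667° lat → SW at lon -151.958°, lat 75.4125°.
latitude 75.41250° N, longitude 151.95833° W.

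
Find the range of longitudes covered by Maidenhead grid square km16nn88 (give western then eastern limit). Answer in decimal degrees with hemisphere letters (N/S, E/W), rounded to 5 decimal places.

Field K=10, M=12: +10·20° lon, +12·10° lat → SW at lon 20°, lat 30°.
Square 1, 6: +1·2° lon, +6·1° lat → SW at lon 22°, lat 36°.
Subsquare n=13, n=13: +13·0.0833333° lon, +13·0.0416667° lat → SW at lon 23.0833°, lat 36.5417°.
Extended square 8, 8: +8·0.00833333° lon, +8·0.00416667° lat → SW at lon 23.15°, lat 36.575°.
Cell spans 0.00833333° lon × 0.00416667° lat.
west 23.15000° E, east 23.15833° E.

23.15000° E, 23.15833° E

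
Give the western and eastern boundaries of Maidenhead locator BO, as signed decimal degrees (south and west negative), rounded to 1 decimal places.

-160.0, -140.0

Field B=1, O=14: +1·20° lon, +14·10° lat → SW at lon -160°, lat 50°.
Cell spans 20° lon × 10° lat.
west -160.0, east -140.0.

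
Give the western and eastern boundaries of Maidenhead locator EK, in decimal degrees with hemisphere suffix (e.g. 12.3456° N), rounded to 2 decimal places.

100.00° W, 80.00° W

Field E=4, K=10: +4·20° lon, +10·10° lat → SW at lon -100°, lat 10°.
Cell spans 20° lon × 10° lat.
west 100.00° W, east 80.00° W.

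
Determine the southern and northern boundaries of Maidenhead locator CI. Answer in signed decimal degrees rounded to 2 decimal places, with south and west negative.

-10.00, 0.00

Field C=2, I=8: +2·20° lon, +8·10° lat → SW at lon -140°, lat -10°.
Cell spans 20° lon × 10° lat.
south -10.00, north 0.00.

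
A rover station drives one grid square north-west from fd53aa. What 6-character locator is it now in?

FD43xb

Longitude subsquare a = 0; −1 → -1, wraps to 23 = x, carry into square.
Longitude square 5; −1 → 4.
Latitude subsquare a = 0; +1 → 1 = b.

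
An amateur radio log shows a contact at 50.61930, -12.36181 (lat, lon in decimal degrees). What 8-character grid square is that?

IO30to68

Add 180° to longitude and 90° to latitude: 167.63819, 140.61930.
Field: lon ⌊167.63819/20⌋ = 8 → I; lat ⌊140.61930/10⌋ = 14 → O.
Square: lon ⌊7.63819/2⌋ = 3; lat ⌊0.61930/1⌋ = 0.
Subsquare: lon ⌊1.63819/0.0833333⌋ = 19 → t; lat ⌊0.61930/0.0416667⌋ = 14 → o.
Extended square: lon ⌊0.05486/0.00833333⌋ = 6; lat ⌊0.03597/0.00416667⌋ = 8.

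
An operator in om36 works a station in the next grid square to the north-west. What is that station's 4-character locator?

Longitude square 3; −1 → 2.
Latitude square 6; +1 → 7.

OM27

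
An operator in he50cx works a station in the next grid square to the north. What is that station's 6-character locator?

Latitude subsquare x = 23; +1 → 24, wraps to 0 = a, carry into square.
Latitude square 0; +1 → 1.
The longitude characters are unchanged.

HE51ca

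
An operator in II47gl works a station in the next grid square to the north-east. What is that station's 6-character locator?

II47hm

Longitude subsquare g = 6; +1 → 7 = h.
Latitude subsquare l = 11; +1 → 12 = m.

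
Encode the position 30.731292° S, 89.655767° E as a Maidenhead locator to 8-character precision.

NF49tg84

Add 180° to longitude and 90° to latitude: 269.65577, 59.26871.
Field: 269.65577/20 → 13 → N, 59.26871/10 → 5 → F; chars NF.
Square: 9.65577/2 → 4, 9.26871/1 → 9; chars 49.
Subsquare: 1.65577/0.0833333 → 19 → t, 0.26871/0.0416667 → 6 → g; chars tg.
Extended square: 0.07243/0.00833333 → 8, 0.01871/0.00416667 → 4; chars 84.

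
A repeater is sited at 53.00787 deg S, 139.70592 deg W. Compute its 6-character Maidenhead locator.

Add 180° to longitude and 90° to latitude: 40.2941, 36.9921.
Field: lon ⌊40.2941/20⌋ = 2 → C; lat ⌊36.9921/10⌋ = 3 → D.
Square: lon ⌊0.2941/2⌋ = 0; lat ⌊6.9921/1⌋ = 6.
Subsquare: lon ⌊0.2941/0.0833333⌋ = 3 → d; lat ⌊0.9921/0.0416667⌋ = 23 → x.

CD06dx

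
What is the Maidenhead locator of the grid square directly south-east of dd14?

DD23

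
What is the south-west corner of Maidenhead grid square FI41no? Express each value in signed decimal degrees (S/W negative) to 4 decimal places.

-8.4167, -70.9167

Field F=5, I=8: +5·20° lon, +8·10° lat → SW at lon -80°, lat -10°.
Square 4, 1: +4·2° lon, +1·1° lat → SW at lon -72°, lat -9°.
Subsquare n=13, o=14: +13·0.0833333° lon, +14·0.0416667° lat → SW at lon -70.9167°, lat -8.41667°.
latitude -8.4167, longitude -70.9167.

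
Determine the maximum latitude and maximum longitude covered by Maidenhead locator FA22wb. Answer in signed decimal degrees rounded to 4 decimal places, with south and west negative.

Field F=5, A=0: +5·20° lon, +0·10° lat → SW at lon -80°, lat -90°.
Square 2, 2: +2·2° lon, +2·1° lat → SW at lon -76°, lat -88°.
Subsquare w=22, b=1: +22·0.0833333° lon, +1·0.0416667° lat → SW at lon -74.1667°, lat -87.9583°.
Cell spans 0.0833333° lon × 0.0416667° lat. NE corner is SW corner plus one full cell.
latitude -87.9167, longitude -74.0833.

-87.9167, -74.0833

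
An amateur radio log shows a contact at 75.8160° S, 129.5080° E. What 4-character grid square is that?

Shift to the Maidenhead origin (180°W, 90°S): lon 309.51, lat 14.18.
Field: lon ⌊309.51/20⌋ = 15 → P; lat ⌊14.18/10⌋ = 1 → B.
Square: lon ⌊9.51/2⌋ = 4; lat ⌊4.18/1⌋ = 4.

PB44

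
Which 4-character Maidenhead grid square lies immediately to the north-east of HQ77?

HQ88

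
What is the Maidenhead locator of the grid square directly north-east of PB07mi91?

PB07ni02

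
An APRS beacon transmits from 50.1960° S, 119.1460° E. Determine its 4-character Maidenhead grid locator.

OD99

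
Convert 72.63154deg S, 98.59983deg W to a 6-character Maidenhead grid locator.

Offset from 180°W / 90°S: lon 81.4002°, lat 17.3685°.
Field: lon ⌊81.4002/20⌋ = 4 → E; lat ⌊17.3685/10⌋ = 1 → B.
Square: lon ⌊1.4002/2⌋ = 0; lat ⌊7.3685/1⌋ = 7.
Subsquare: lon ⌊1.4002/0.0833333⌋ = 16 → q; lat ⌊0.3685/0.0416667⌋ = 8 → i.

EB07qi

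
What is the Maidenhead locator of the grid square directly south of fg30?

FF39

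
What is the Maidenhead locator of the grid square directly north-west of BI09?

Longitude square 0; −1 → -1, wraps to 9, carry into field.
Longitude field B = 1; −1 → 0 = A.
Latitude square 9; +1 → 10, wraps to 0, carry into field.
Latitude field I = 8; +1 → 9 = J.

AJ90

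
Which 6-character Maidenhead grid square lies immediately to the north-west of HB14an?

HB04xo

Longitude subsquare a = 0; −1 → -1, wraps to 23 = x, carry into square.
Longitude square 1; −1 → 0.
Latitude subsquare n = 13; +1 → 14 = o.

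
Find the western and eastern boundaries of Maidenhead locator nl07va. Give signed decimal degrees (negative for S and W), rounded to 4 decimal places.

81.7500, 81.8333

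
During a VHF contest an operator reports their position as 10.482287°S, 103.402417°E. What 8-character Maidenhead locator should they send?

OH19qm84

Offset from 180°W / 90°S: lon 283.40242°, lat 79.51771°.
Field: lon ⌊283.40242/20⌋ = 14 → O; lat ⌊79.51771/10⌋ = 7 → H.
Square: lon ⌊3.40242/2⌋ = 1; lat ⌊9.51771/1⌋ = 9.
Subsquare: lon ⌊1.40242/0.0833333⌋ = 16 → q; lat ⌊0.51771/0.0416667⌋ = 12 → m.
Extended square: lon ⌊0.06908/0.00833333⌋ = 8; lat ⌊0.01771/0.00416667⌋ = 4.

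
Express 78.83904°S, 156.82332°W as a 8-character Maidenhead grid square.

BB11od18

Offset from 180°W / 90°S: lon 23.17668°, lat 11.16096°.
Field: 23.17668/20 → 1 → B, 11.16096/10 → 1 → B; chars BB.
Square: 3.17668/2 → 1, 1.16096/1 → 1; chars 11.
Subsquare: 1.17668/0.0833333 → 14 → o, 0.16096/0.0416667 → 3 → d; chars od.
Extended square: 0.01001/0.00833333 → 1, 0.03596/0.00416667 → 8; chars 18.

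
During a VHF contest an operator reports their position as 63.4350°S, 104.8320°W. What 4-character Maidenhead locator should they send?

Offset from 180°W / 90°S: lon 75.17°, lat 26.56°.
Field (20°×10°, letters A–R): 75.17/20 → 3 → D, 26.56/10 → 2 → C; chars DC.
Square (2°×1°, digits 0–9): 15.17/2 → 7, 6.56/1 → 6; chars 76.

DC76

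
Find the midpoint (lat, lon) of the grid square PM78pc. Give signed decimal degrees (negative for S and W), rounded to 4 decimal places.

38.1042, 135.2917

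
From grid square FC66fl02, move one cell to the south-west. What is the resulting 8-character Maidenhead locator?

FC66el91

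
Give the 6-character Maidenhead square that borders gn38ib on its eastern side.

Longitude subsquare i = 8; +1 → 9 = j.
The latitude characters are unchanged.

GN38jb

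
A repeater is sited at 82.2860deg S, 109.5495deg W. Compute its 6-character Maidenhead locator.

DA57fr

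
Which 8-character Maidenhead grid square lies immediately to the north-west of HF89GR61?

HF89gr52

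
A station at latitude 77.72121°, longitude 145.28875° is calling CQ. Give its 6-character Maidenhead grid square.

Add 180° to longitude and 90° to latitude: 325.2887, 167.7212.
Field (20°×10°, letters A–R): lon ⌊325.2887/20⌋ = 16 → Q; lat ⌊167.7212/10⌋ = 16 → Q.
Square (2°×1°, digits 0–9): lon ⌊5.2887/2⌋ = 2; lat ⌊7.7212/1⌋ = 7.
Subsquare (5′×2.5′, letters a–x): lon ⌊1.2887/0.0833333⌋ = 15 → p; lat ⌊0.7212/0.0416667⌋ = 17 → r.

QQ27pr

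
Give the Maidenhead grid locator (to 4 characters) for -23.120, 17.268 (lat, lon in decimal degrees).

Offset from 180°W / 90°S: lon 197.27°, lat 66.88°.
Field: lon ⌊197.27/20⌋ = 9 → J; lat ⌊66.88/10⌋ = 6 → G.
Square: lon ⌊17.27/2⌋ = 8; lat ⌊6.88/1⌋ = 6.

JG86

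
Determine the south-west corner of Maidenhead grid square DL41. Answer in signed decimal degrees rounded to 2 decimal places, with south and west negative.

21.00, -112.00

Field D=3, L=11: +3·20° lon, +11·10° lat → SW at lon -120°, lat 20°.
Square 4, 1: +4·2° lon, +1·1° lat → SW at lon -112°, lat 21°.
latitude 21.00, longitude -112.00.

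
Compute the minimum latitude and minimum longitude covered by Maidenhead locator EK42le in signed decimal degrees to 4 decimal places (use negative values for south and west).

Field E=4, K=10: +4·20° lon, +10·10° lat → SW at lon -100°, lat 10°.
Square 4, 2: +4·2° lon, +2·1° lat → SW at lon -92°, lat 12°.
Subsquare l=11, e=4: +11·0.0833333° lon, +4·0.0416667° lat → SW at lon -91.0833°, lat 12.1667°.
latitude 12.1667, longitude -91.0833.

12.1667, -91.0833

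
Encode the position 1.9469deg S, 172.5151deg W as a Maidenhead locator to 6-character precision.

AI38rb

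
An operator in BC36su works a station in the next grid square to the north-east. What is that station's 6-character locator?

BC36tv

Longitude subsquare s = 18; +1 → 19 = t.
Latitude subsquare u = 20; +1 → 21 = v.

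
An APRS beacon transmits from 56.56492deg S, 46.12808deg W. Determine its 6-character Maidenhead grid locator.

Shift to the Maidenhead origin (180°W, 90°S): lon 133.8719, lat 33.4351.
Field: lon ⌊133.8719/20⌋ = 6 → G; lat ⌊33.4351/10⌋ = 3 → D.
Square: lon ⌊13.8719/2⌋ = 6; lat ⌊3.4351/1⌋ = 3.
Subsquare: lon ⌊1.8719/0.0833333⌋ = 22 → w; lat ⌊0.4351/0.0416667⌋ = 10 → k.

GD63wk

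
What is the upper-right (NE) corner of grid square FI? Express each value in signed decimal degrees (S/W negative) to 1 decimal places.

Field F=5, I=8: +5·20° lon, +8·10° lat → SW at lon -80°, lat -10°.
Cell spans 20° lon × 10° lat. NE corner is SW corner plus one full cell.
latitude 0.0, longitude -60.0.

0.0, -60.0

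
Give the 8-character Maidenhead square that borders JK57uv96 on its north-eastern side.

JK57vv07

Longitude extended square 9; +1 → 10, wraps to 0, carry into subsquare.
Longitude subsquare u = 20; +1 → 21 = v.
Latitude extended square 6; +1 → 7.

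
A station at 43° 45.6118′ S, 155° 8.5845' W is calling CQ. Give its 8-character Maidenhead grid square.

BE26kf27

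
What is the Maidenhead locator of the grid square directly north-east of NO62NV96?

NO62ov07

Longitude extended square 9; +1 → 10, wraps to 0, carry into subsquare.
Longitude subsquare n = 13; +1 → 14 = o.
Latitude extended square 6; +1 → 7.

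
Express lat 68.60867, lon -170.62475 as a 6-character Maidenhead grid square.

AP48qo

Shift to the Maidenhead origin (180°W, 90°S): lon 9.3752, lat 158.6087.
Field: lon ⌊9.3752/20⌋ = 0 → A; lat ⌊158.6087/10⌋ = 15 → P.
Square: lon ⌊9.3752/2⌋ = 4; lat ⌊8.6087/1⌋ = 8.
Subsquare: lon ⌊1.3752/0.0833333⌋ = 16 → q; lat ⌊0.6087/0.0416667⌋ = 14 → o.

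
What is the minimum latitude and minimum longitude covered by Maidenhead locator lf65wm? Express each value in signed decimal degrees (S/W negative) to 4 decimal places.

Field L=11, F=5: +11·20° lon, +5·10° lat → SW at lon 40°, lat -40°.
Square 6, 5: +6·2° lon, +5·1° lat → SW at lon 52°, lat -35°.
Subsquare w=22, m=12: +22·0.0833333° lon, +12·0.0416667° lat → SW at lon 53.8333°, lat -34.5°.
latitude -34.5000, longitude 53.8333.

-34.5000, 53.8333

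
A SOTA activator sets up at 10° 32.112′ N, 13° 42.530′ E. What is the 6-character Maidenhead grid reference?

Shift to the Maidenhead origin (180°W, 90°S): lon 193.7088, lat 100.5352.
Field: 193.7088/20 → 9 → J, 100.5352/10 → 10 → K; chars JK.
Square: 13.7088/2 → 6, 0.5352/1 → 0; chars 60.
Subsquare: 1.7088/0.0833333 → 20 → u, 0.5352/0.0416667 → 12 → m; chars um.

JK60um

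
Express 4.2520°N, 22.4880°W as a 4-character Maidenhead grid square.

HJ84

Offset from 180°W / 90°S: lon 157.51°, lat 94.25°.
Field: lon ⌊157.51/20⌋ = 7 → H; lat ⌊94.25/10⌋ = 9 → J.
Square: lon ⌊17.51/2⌋ = 8; lat ⌊4.25/1⌋ = 4.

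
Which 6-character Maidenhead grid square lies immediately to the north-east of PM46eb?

PM46fc

Longitude subsquare e = 4; +1 → 5 = f.
Latitude subsquare b = 1; +1 → 2 = c.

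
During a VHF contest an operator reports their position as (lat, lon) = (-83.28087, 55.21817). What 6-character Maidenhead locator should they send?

LA76or

Add 180° to longitude and 90° to latitude: 235.2182, 6.7191.
Field: lon ⌊235.2182/20⌋ = 11 → L; lat ⌊6.7191/10⌋ = 0 → A.
Square: lon ⌊15.2182/2⌋ = 7; lat ⌊6.7191/1⌋ = 6.
Subsquare: lon ⌊1.2182/0.0833333⌋ = 14 → o; lat ⌊0.7191/0.0416667⌋ = 17 → r.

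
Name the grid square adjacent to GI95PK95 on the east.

GI95qk05

Longitude extended square 9; +1 → 10, wraps to 0, carry into subsquare.
Longitude subsquare p = 15; +1 → 16 = q.
The latitude characters are unchanged.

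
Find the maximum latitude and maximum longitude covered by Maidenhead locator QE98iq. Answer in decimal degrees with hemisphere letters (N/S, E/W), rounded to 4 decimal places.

41.2917° S, 158.7500° E

Field Q=16, E=4: +16·20° lon, +4·10° lat → SW at lon 140°, lat -50°.
Square 9, 8: +9·2° lon, +8·1° lat → SW at lon 158°, lat -42°.
Subsquare i=8, q=16: +8·0.0833333° lon, +16·0.0416667° lat → SW at lon 158.667°, lat -41.3333°.
Cell spans 0.0833333° lon × 0.0416667° lat. NE corner is SW corner plus one full cell.
latitude 41.2917° S, longitude 158.7500° E.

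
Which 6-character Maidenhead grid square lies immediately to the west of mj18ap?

MJ08xp

Longitude subsquare a = 0; −1 → -1, wraps to 23 = x, carry into square.
Longitude square 1; −1 → 0.
The latitude characters are unchanged.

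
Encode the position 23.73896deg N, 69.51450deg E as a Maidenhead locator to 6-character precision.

ML43sr

Shift to the Maidenhead origin (180°W, 90°S): lon 249.5145, lat 113.7390.
Field (20°×10°, letters A–R): lon ⌊249.5145/20⌋ = 12 → M; lat ⌊113.7390/10⌋ = 11 → L.
Square (2°×1°, digits 0–9): lon ⌊9.5145/2⌋ = 4; lat ⌊3.7390/1⌋ = 3.
Subsquare (5′×2.5′, letters a–x): lon ⌊1.5145/0.0833333⌋ = 18 → s; lat ⌊0.7390/0.0416667⌋ = 17 → r.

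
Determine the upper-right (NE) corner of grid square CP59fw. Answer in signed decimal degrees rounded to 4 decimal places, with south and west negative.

69.9583, -129.5000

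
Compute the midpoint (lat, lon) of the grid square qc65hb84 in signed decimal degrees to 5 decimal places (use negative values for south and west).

Field Q=16, C=2: +16·20° lon, +2·10° lat → SW at lon 140°, lat -70°.
Square 6, 5: +6·2° lon, +5·1° lat → SW at lon 152°, lat -65°.
Subsquare h=7, b=1: +7·0.0833333° lon, +1·0.0416667° lat → SW at lon 152.583°, lat -64.9583°.
Extended square 8, 4: +8·0.00833333° lon, +4·0.00416667° lat → SW at lon 152.65°, lat -64.9417°.
Cell spans 0.00833333° lon × 0.00416667° lat. Centre is SW corner plus half of each.
latitude -64.93958, longitude 152.65417.

-64.93958, 152.65417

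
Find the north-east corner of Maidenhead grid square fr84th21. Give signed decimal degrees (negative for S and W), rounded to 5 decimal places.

Field F=5, R=17: +5·20° lon, +17·10° lat → SW at lon -80°, lat 80°.
Square 8, 4: +8·2° lon, +4·1° lat → SW at lon -64°, lat 84°.
Subsquare t=19, h=7: +19·0.0833333° lon, +7·0.0416667° lat → SW at lon -62.4167°, lat 84.2917°.
Extended square 2, 1: +2·0.00833333° lon, +1·0.00416667° lat → SW at lon -62.4°, lat 84.2958°.
Cell spans 0.00833333° lon × 0.00416667° lat. NE corner is SW corner plus one full cell.
latitude 84.30000, longitude -62.39167.

84.30000, -62.39167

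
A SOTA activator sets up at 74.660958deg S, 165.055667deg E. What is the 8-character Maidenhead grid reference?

RB25mi61

Add 180° to longitude and 90° to latitude: 345.05567, 15.33904.
Field: 345.05567/20 → 17 → R, 15.33904/10 → 1 → B; chars RB.
Square: 5.05567/2 → 2, 5.33904/1 → 5; chars 25.
Subsquare: 1.05567/0.0833333 → 12 → m, 0.33904/0.0416667 → 8 → i; chars mi.
Extended square: 0.05567/0.00833333 → 6, 0.00571/0.00416667 → 1; chars 61.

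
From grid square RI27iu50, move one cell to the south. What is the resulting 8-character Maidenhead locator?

RI27it59

Latitude extended square 0; −1 → -1, wraps to 9, carry into subsquare.
Latitude subsquare u = 20; −1 → 19 = t.
The longitude characters are unchanged.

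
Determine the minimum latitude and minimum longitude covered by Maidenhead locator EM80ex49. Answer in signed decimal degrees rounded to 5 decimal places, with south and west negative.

30.99583, -83.63333

Field E=4, M=12: +4·20° lon, +12·10° lat → SW at lon -100°, lat 30°.
Square 8, 0: +8·2° lon, +0·1° lat → SW at lon -84°, lat 30°.
Subsquare e=4, x=23: +4·0.0833333° lon, +23·0.0416667° lat → SW at lon -83.6667°, lat 30.9583°.
Extended square 4, 9: +4·0.00833333° lon, +9·0.00416667° lat → SW at lon -83.6333°, lat 30.9958°.
latitude 30.99583, longitude -83.63333.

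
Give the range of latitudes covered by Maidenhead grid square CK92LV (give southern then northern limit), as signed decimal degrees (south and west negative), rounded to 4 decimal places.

12.8750, 12.9167

Field C=2, K=10: +2·20° lon, +10·10° lat → SW at lon -140°, lat 10°.
Square 9, 2: +9·2° lon, +2·1° lat → SW at lon -122°, lat 12°.
Subsquare l=11, v=21: +11·0.0833333° lon, +21·0.0416667° lat → SW at lon -121.083°, lat 12.875°.
Cell spans 0.0833333° lon × 0.0416667° lat.
south 12.8750, north 12.9167.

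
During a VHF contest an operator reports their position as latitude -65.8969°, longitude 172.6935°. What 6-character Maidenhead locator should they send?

RC64ic

Shift to the Maidenhead origin (180°W, 90°S): lon 352.6935, lat 24.1031.
Field: 352.6935/20 → 17 → R, 24.1031/10 → 2 → C; chars RC.
Square: 12.6935/2 → 6, 4.1031/1 → 4; chars 64.
Subsquare: 0.6935/0.0833333 → 8 → i, 0.1031/0.0416667 → 2 → c; chars ic.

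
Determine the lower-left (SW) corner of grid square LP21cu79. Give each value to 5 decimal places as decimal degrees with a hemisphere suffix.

61.87083° N, 44.22500° E

Field L=11, P=15: +11·20° lon, +15·10° lat → SW at lon 40°, lat 60°.
Square 2, 1: +2·2° lon, +1·1° lat → SW at lon 44°, lat 61°.
Subsquare c=2, u=20: +2·0.0833333° lon, +20·0.0416667° lat → SW at lon 44.1667°, lat 61.8333°.
Extended square 7, 9: +7·0.00833333° lon, +9·0.00416667° lat → SW at lon 44.225°, lat 61.8708°.
latitude 61.87083° N, longitude 44.22500° E.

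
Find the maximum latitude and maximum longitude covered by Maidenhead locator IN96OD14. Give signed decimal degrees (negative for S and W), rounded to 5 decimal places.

46.14583, -0.81667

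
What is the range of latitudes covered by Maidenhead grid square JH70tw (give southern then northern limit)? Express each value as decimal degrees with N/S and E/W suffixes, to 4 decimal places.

19.0833° S, 19.0417° S

Field J=9, H=7: +9·20° lon, +7·10° lat → SW at lon 0°, lat -20°.
Square 7, 0: +7·2° lon, +0·1° lat → SW at lon 14°, lat -20°.
Subsquare t=19, w=22: +19·0.0833333° lon, +22·0.0416667° lat → SW at lon 15.5833°, lat -19.0833°.
Cell spans 0.0833333° lon × 0.0416667° lat.
south 19.0833° S, north 19.0417° S.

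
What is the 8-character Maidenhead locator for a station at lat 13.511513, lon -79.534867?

Add 180° to longitude and 90° to latitude: 100.46513, 103.51151.
Field: lon ⌊100.46513/20⌋ = 5 → F; lat ⌊103.51151/10⌋ = 10 → K.
Square: lon ⌊0.46513/2⌋ = 0; lat ⌊3.51151/1⌋ = 3.
Subsquare: lon ⌊0.46513/0.0833333⌋ = 5 → f; lat ⌊0.51151/0.0416667⌋ = 12 → m.
Extended square: lon ⌊0.04847/0.00833333⌋ = 5; lat ⌊0.01151/0.00416667⌋ = 2.

FK03fm52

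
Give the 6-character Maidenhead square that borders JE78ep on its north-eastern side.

Longitude subsquare e = 4; +1 → 5 = f.
Latitude subsquare p = 15; +1 → 16 = q.

JE78fq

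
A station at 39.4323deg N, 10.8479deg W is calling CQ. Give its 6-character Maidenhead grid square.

IM49nk

Add 180° to longitude and 90° to latitude: 169.1521, 129.4323.
Field: 169.1521/20 → 8 → I, 129.4323/10 → 12 → M; chars IM.
Square: 9.1521/2 → 4, 9.4323/1 → 9; chars 49.
Subsquare: 1.1521/0.0833333 → 13 → n, 0.4323/0.0416667 → 10 → k; chars nk.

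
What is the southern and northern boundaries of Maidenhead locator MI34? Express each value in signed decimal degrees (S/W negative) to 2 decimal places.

-6.00, -5.00

Field M=12, I=8: +12·20° lon, +8·10° lat → SW at lon 60°, lat -10°.
Square 3, 4: +3·2° lon, +4·1° lat → SW at lon 66°, lat -6°.
Cell spans 2° lon × 1° lat.
south -6.00, north -5.00.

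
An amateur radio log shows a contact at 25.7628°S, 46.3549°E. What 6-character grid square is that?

LG34ef

Add 180° to longitude and 90° to latitude: 226.3549, 64.2372.
Field (20°×10°, letters A–R): 226.3549/20 → 11 → L, 64.2372/10 → 6 → G; chars LG.
Square (2°×1°, digits 0–9): 6.3549/2 → 3, 4.2372/1 → 4; chars 34.
Subsquare (5′×2.5′, letters a–x): 0.3549/0.0833333 → 4 → e, 0.2372/0.0416667 → 5 → f; chars ef.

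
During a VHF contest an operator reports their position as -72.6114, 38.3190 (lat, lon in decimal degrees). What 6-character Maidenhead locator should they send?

Offset from 180°W / 90°S: lon 218.3190°, lat 17.3886°.
Field: 218.3190/20 → 10 → K, 17.3886/10 → 1 → B; chars KB.
Square: 18.3190/2 → 9, 7.3886/1 → 7; chars 97.
Subsquare: 0.3190/0.0833333 → 3 → d, 0.3886/0.0416667 → 9 → j; chars dj.

KB97dj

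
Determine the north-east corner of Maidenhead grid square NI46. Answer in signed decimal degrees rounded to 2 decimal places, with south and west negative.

-3.00, 90.00

Field N=13, I=8: +13·20° lon, +8·10° lat → SW at lon 80°, lat -10°.
Square 4, 6: +4·2° lon, +6·1° lat → SW at lon 88°, lat -4°.
Cell spans 2° lon × 1° lat. NE corner is SW corner plus one full cell.
latitude -3.00, longitude 90.00.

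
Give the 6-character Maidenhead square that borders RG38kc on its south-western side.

RG38jb

Longitude subsquare k = 10; −1 → 9 = j.
Latitude subsquare c = 2; −1 → 1 = b.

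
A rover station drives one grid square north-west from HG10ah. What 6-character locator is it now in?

HG00xi

Longitude subsquare a = 0; −1 → -1, wraps to 23 = x, carry into square.
Longitude square 1; −1 → 0.
Latitude subsquare h = 7; +1 → 8 = i.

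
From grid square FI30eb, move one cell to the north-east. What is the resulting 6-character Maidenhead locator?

FI30fc

Longitude subsquare e = 4; +1 → 5 = f.
Latitude subsquare b = 1; +1 → 2 = c.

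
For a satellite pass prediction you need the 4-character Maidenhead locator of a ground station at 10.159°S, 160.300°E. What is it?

Offset from 180°W / 90°S: lon 340.30°, lat 79.84°.
Field: 340.30/20 → 17 → R, 79.84/10 → 7 → H; chars RH.
Square: 0.30/2 → 0, 9.84/1 → 9; chars 09.

RH09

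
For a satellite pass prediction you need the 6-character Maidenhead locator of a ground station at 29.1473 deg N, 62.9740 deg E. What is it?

Shift to the Maidenhead origin (180°W, 90°S): lon 242.9740, lat 119.1473.
Field: lon ⌊242.9740/20⌋ = 12 → M; lat ⌊119.1473/10⌋ = 11 → L.
Square: lon ⌊2.9740/2⌋ = 1; lat ⌊9.1473/1⌋ = 9.
Subsquare: lon ⌊0.9740/0.0833333⌋ = 11 → l; lat ⌊0.1473/0.0416667⌋ = 3 → d.

ML19ld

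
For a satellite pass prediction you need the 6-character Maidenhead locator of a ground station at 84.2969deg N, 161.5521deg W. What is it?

AR94fh

Offset from 180°W / 90°S: lon 18.4479°, lat 174.2969°.
Field: lon ⌊18.4479/20⌋ = 0 → A; lat ⌊174.2969/10⌋ = 17 → R.
Square: lon ⌊18.4479/2⌋ = 9; lat ⌊4.2969/1⌋ = 4.
Subsquare: lon ⌊0.4479/0.0833333⌋ = 5 → f; lat ⌊0.2969/0.0416667⌋ = 7 → h.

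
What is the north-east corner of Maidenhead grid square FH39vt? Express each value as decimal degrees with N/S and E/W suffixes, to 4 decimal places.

Field F=5, H=7: +5·20° lon, +7·10° lat → SW at lon -80°, lat -20°.
Square 3, 9: +3·2° lon, +9·1° lat → SW at lon -74°, lat -11°.
Subsquare v=21, t=19: +21·0.0833333° lon, +19·0.0416667° lat → SW at lon -72.25°, lat -10.2083°.
Cell spans 0.0833333° lon × 0.0416667° lat. NE corner is SW corner plus one full cell.
latitude 10.1667° S, longitude 72.1667° W.

10.1667° S, 72.1667° W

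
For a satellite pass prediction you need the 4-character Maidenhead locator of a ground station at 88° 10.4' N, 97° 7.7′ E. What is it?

Add 180° to longitude and 90° to latitude: 277.13, 178.17.
Field: 277.13/20 → 13 → N, 178.17/10 → 17 → R; chars NR.
Square: 17.13/2 → 8, 8.17/1 → 8; chars 88.

NR88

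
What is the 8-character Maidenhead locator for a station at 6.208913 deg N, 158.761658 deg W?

BJ06of80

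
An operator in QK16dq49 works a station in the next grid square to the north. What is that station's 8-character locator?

QK16dr40

Latitude extended square 9; +1 → 10, wraps to 0, carry into subsquare.
Latitude subsquare q = 16; +1 → 17 = r.
The longitude characters are unchanged.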